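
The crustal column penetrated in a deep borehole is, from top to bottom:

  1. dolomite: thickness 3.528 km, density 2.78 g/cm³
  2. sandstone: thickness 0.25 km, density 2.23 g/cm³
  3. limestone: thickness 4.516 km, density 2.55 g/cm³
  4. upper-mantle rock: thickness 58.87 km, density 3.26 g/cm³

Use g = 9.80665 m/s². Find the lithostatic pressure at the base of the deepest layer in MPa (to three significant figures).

dolomite: 2780 kg/m³ × 9.80665 m/s² × 3528 m = 9.618×10^7 Pa = 96.18 MPa
sandstone: 2230 kg/m³ × 9.80665 m/s² × 250 m = 5.467×10^6 Pa = 5.467 MPa
limestone: 2550 kg/m³ × 9.80665 m/s² × 4516 m = 1.129×10^8 Pa = 112.9 MPa
upper-mantle rock: 3260 kg/m³ × 9.80665 m/s² × 58870 m = 1.882×10^9 Pa = 1882 MPa
Total = 96.18 + 5.467 + 112.9 + 1882 = 2096.6 MPa

2100 MPa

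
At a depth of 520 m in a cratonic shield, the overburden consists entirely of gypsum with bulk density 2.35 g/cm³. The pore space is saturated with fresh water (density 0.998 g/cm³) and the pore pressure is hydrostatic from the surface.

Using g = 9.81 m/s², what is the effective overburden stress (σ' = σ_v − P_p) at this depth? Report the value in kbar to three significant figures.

Overburden (lithostatic) stress σ_v:
gypsum: 2350 kg/m³ × 9.81 m/s² × 520 m = 1.199×10^7 Pa = 11.99 MPa
Pore pressure P_p = 998 kg/m³ × 9.81 m/s² × 520 m = 5.091×10^6 Pa = 5.091 MPa
Effective stress σ' = σ_v − P_p = 11.99 − 5.091 = 6.8968 MPa = 0.068968 kbar

0.0690 kbar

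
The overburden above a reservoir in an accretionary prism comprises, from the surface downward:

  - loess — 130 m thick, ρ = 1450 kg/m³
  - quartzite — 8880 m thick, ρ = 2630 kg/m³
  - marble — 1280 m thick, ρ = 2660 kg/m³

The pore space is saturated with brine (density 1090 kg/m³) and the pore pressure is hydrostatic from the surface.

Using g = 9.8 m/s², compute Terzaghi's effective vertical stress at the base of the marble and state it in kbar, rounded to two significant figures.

Overburden (lithostatic) stress σ_v:
loess: 1450 kg/m³ × 9.8 m/s² × 130 m = 1.847×10^6 Pa = 1.847 MPa
quartzite: 2630 kg/m³ × 9.8 m/s² × 8880 m = 2.289×10^8 Pa = 228.9 MPa
marble: 2660 kg/m³ × 9.8 m/s² × 1280 m = 3.337×10^7 Pa = 33.37 MPa
Total = 1.847 + 228.9 + 33.37 = 264.09 MPa
Pore pressure P_p = 1090 kg/m³ × 9.8 m/s² × 10290 m = 1.099×10^8 Pa = 109.9 MPa
Effective stress σ' = σ_v − P_p = 264.1 − 109.9 = 154.17 MPa = 1.5417 kbar

1.5 kbar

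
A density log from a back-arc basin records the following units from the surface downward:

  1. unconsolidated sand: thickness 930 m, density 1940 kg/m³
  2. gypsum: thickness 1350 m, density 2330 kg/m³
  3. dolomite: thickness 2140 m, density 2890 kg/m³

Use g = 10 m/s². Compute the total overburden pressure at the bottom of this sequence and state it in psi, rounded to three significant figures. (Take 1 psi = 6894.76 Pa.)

unconsolidated sand: 1940 kg/m³ × 10 m/s² × 930 m = 1.804×10^7 Pa = 2617 psi
gypsum: 2330 kg/m³ × 10 m/s² × 1350 m = 3.146×10^7 Pa = 4562 psi
dolomite: 2890 kg/m³ × 10 m/s² × 2140 m = 6.185×10^7 Pa = 8970 psi
Total = 2617 + 4562 + 8970 = 16149 psi

16100 psi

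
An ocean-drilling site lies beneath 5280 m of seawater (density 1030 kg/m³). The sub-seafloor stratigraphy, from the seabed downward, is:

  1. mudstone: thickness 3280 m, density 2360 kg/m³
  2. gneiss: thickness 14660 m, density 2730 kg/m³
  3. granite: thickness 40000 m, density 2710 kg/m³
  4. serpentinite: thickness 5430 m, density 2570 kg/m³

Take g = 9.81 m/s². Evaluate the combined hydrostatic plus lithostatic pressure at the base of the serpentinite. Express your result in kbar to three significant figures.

17.2 kbar

seawater: 1030 kg/m³ × 9.81 m/s² × 5280 m = 5.335×10^7 Pa = 0.5335 kbar
mudstone: 2360 kg/m³ × 9.81 m/s² × 3280 m = 7.594×10^7 Pa = 0.7594 kbar
gneiss: 2730 kg/m³ × 9.81 m/s² × 14660 m = 3.926×10^8 Pa = 3.926 kbar
granite: 2710 kg/m³ × 9.81 m/s² × 40000 m = 1.063×10^9 Pa = 10.63 kbar
serpentinite: 2570 kg/m³ × 9.81 m/s² × 5430 m = 1.369×10^8 Pa = 1.369 kbar
Total = 0.5335 + 0.7594 + 3.926 + 10.63 + 1.369 = 17.222 kbar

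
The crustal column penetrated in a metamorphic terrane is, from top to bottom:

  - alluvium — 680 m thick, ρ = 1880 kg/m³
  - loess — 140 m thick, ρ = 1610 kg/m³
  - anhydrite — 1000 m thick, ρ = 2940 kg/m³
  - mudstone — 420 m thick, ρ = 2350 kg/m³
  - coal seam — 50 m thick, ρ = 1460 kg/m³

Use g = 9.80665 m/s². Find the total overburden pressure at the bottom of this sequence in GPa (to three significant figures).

alluvium: 1880 kg/m³ × 9.80665 m/s² × 680 m = 1.254×10^7 Pa = 0.01254 GPa
loess: 1610 kg/m³ × 9.80665 m/s² × 140 m = 2.210×10^6 Pa = 2.210×10^-3 GPa
anhydrite: 2940 kg/m³ × 9.80665 m/s² × 1000 m = 2.883×10^7 Pa = 0.02883 GPa
mudstone: 2350 kg/m³ × 9.80665 m/s² × 420 m = 9.679×10^6 Pa = 9.679×10^-3 GPa
coal seam: 1460 kg/m³ × 9.80665 m/s² × 50 m = 7.159×10^5 Pa = 7.159×10^-4 GPa
Total = 0.01254 + 2.210×10^-3 + 0.02883 + 9.679×10^-3 + 7.159×10^-4 = 0.053974 GPa

0.0540 GPa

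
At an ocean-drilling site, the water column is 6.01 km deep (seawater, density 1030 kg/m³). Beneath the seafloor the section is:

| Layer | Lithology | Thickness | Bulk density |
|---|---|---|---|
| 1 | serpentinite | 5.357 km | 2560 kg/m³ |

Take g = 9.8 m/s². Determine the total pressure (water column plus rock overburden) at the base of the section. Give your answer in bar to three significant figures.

seawater: 1030 kg/m³ × 9.8 m/s² × 6010 m = 6.066×10^7 Pa = 606.6 bar
serpentinite: 2560 kg/m³ × 9.8 m/s² × 5357 m = 1.344×10^8 Pa = 1344 bar
Total = 606.6 + 1344 = 1950.6 bar

1950 bar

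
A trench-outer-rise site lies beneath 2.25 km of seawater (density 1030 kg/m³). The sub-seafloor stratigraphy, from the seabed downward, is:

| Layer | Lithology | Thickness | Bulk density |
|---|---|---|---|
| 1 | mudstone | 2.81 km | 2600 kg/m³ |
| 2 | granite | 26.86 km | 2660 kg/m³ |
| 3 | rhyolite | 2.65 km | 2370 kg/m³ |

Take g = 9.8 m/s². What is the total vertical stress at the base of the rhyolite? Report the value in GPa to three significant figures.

seawater: 1030 kg/m³ × 9.8 m/s² × 2250 m = 2.271×10^7 Pa = 0.02271 GPa
mudstone: 2600 kg/m³ × 9.8 m/s² × 2810 m = 7.160×10^7 Pa = 0.07160 GPa
granite: 2660 kg/m³ × 9.8 m/s² × 26860 m = 7.002×10^8 Pa = 0.7002 GPa
rhyolite: 2370 kg/m³ × 9.8 m/s² × 2650 m = 6.155×10^7 Pa = 0.06155 GPa
Total = 0.02271 + 0.07160 + 0.7002 + 0.06155 = 0.85605 GPa

0.856 GPa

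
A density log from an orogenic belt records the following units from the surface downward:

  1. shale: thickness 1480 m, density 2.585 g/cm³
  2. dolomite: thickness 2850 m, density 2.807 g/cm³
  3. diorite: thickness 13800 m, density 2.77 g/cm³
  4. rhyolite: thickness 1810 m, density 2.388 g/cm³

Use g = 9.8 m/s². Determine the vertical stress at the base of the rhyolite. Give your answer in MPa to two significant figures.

shale: 2585 kg/m³ × 9.8 m/s² × 1480 m = 3.749×10^7 Pa = 37.49 MPa
dolomite: 2807 kg/m³ × 9.8 m/s² × 2850 m = 7.840×10^7 Pa = 78.40 MPa
diorite: 2770 kg/m³ × 9.8 m/s² × 13800 m = 3.746×10^8 Pa = 374.6 MPa
rhyolite: 2388 kg/m³ × 9.8 m/s² × 1810 m = 4.236×10^7 Pa = 42.36 MPa
Total = 37.49 + 78.40 + 374.6 + 42.36 = 532.87 MPa

530 MPa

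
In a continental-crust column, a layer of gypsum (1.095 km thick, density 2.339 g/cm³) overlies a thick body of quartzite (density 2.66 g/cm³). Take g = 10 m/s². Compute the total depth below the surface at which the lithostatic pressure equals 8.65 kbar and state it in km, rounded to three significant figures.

32.7 km

Pressure at base of upper layers: 2339×10×1095 = 2.561×10^7 Pa = 0.2561 kbar
Remaining pressure to be supplied by quartzite: 8.650×10^8 − 2.561×10^7 = 8.394×10^8 Pa
Additional depth in quartzite = 8.394×10^8 Pa / (2660 kg/m³ × 10 m/s²) = 31556 m
Total depth = 1095 m + 31556 m = 32651 m
= 32.651 km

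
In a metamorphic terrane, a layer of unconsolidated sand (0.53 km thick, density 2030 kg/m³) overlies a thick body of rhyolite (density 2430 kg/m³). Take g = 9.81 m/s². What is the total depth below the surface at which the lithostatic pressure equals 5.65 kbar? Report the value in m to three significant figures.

Pressure at base of upper layers: 2030×9.81×530 = 1.055×10^7 Pa = 0.1055 kbar
Remaining pressure to be supplied by rhyolite: 5.650×10^8 − 1.055×10^7 = 5.544×10^8 Pa
Additional depth in rhyolite = 5.544×10^8 Pa / (2430 kg/m³ × 9.81 m/s²) = 23259 m
Total depth = 530 m + 23259 m = 23789 m

23800 m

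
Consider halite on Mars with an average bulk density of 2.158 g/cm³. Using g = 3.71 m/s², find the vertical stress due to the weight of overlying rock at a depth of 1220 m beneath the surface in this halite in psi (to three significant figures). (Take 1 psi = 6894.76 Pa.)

1420 psi

halite: 2158 kg/m³ × 3.71 m/s² × 1220 m = 9.768×10^6 Pa = 1417 psi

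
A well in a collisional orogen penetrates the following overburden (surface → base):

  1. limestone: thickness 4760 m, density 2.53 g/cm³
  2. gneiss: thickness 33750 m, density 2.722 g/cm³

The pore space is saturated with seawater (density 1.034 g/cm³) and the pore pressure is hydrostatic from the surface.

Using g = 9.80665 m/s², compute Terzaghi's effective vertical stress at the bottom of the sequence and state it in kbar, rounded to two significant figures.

Overburden (lithostatic) stress σ_v:
limestone: 2530 kg/m³ × 9.80665 m/s² × 4760 m = 1.181×10^8 Pa = 118.1 MPa
gneiss: 2722 kg/m³ × 9.80665 m/s² × 33750 m = 9.009×10^8 Pa = 900.9 MPa
Total = 118.1 + 900.9 = 1019.0 MPa
Pore pressure P_p = 1034 kg/m³ × 9.80665 m/s² × 38510 m = 3.905×10^8 Pa = 390.5 MPa
Effective stress σ' = σ_v − P_p = 1019 − 390.5 = 628.52 MPa = 6.2852 kbar

6.3 kbar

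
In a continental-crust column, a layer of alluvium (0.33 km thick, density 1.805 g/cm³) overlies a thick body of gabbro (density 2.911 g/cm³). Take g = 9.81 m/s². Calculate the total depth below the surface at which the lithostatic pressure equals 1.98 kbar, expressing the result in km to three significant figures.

7.06 km

Pressure at base of upper layers: 1805×9.81×330 = 5.843×10^6 Pa = 0.05843 kbar
Remaining pressure to be supplied by gabbro: 1.980×10^8 − 5.843×10^6 = 1.922×10^8 Pa
Additional depth in gabbro = 1.922×10^8 Pa / (2911 kg/m³ × 9.81 m/s²) = 6728.9 m
Total depth = 330 m + 6728.9 m = 7058.9 m
= 7.0589 km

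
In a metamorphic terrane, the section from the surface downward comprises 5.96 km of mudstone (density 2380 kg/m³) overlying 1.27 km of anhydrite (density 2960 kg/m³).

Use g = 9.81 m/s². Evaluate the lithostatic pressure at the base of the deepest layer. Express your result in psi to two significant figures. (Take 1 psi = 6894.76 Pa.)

mudstone: 2380 kg/m³ × 9.81 m/s² × 5960 m = 1.392×10^8 Pa = 20182 psi
anhydrite: 2960 kg/m³ × 9.81 m/s² × 1270 m = 3.688×10^7 Pa = 5349 psi
Total = 20182 + 5349 = 25531 psi

26000 psi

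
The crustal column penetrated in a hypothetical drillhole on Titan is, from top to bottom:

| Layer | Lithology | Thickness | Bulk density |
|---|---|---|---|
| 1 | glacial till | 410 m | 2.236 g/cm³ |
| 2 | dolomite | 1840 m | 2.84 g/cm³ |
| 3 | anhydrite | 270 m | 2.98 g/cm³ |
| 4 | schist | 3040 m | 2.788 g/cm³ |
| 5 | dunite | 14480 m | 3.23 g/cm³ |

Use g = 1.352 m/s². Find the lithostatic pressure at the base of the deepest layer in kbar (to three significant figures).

0.841 kbar

glacial till: 2236 kg/m³ × 1.352 m/s² × 410 m = 1.239×10^6 Pa = 0.01239 kbar
dolomite: 2840 kg/m³ × 1.352 m/s² × 1840 m = 7.065×10^6 Pa = 0.07065 kbar
anhydrite: 2980 kg/m³ × 1.352 m/s² × 270 m = 1.088×10^6 Pa = 0.01088 kbar
schist: 2788 kg/m³ × 1.352 m/s² × 3040 m = 1.146×10^7 Pa = 0.1146 kbar
dunite: 3230 kg/m³ × 1.352 m/s² × 14480 m = 6.323×10^7 Pa = 0.6323 kbar
Total = 0.01239 + 0.07065 + 0.01088 + 0.1146 + 0.6323 = 0.84085 kbar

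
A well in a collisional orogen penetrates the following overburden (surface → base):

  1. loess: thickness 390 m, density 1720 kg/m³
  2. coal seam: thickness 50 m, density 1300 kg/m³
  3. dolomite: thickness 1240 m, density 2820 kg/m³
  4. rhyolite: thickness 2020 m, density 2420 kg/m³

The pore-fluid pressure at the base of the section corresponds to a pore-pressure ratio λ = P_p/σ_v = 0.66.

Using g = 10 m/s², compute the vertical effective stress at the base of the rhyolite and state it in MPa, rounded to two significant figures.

Overburden (lithostatic) stress σ_v:
loess: 1720 kg/m³ × 10 m/s² × 390 m = 6.708×10^6 Pa = 6.708 MPa
coal seam: 1300 kg/m³ × 10 m/s² × 50 m = 6.500×10^5 Pa = 0.6500 MPa
dolomite: 2820 kg/m³ × 10 m/s² × 1240 m = 3.497×10^7 Pa = 34.97 MPa
rhyolite: 2420 kg/m³ × 10 m/s² × 2020 m = 4.888×10^7 Pa = 48.88 MPa
Total = 6.708 + 0.6500 + 34.97 + 48.88 = 91.210 MPa
Pore pressure P_p = λ·σ_v = 0.66 × 91.21 MPa = 60.20 MPa
Effective stress σ' = σ_v − P_p = 91.21 − 60.20 = 31.011 MPa

31 MPa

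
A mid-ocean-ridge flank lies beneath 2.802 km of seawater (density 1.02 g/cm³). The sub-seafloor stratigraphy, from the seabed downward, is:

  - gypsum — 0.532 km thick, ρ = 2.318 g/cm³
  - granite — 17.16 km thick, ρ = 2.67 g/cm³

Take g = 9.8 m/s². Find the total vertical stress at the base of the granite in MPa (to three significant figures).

seawater: 1020 kg/m³ × 9.8 m/s² × 2802 m = 2.801×10^7 Pa = 28.01 MPa
gypsum: 2318 kg/m³ × 9.8 m/s² × 532 m = 1.209×10^7 Pa = 12.09 MPa
granite: 2670 kg/m³ × 9.8 m/s² × 17160 m = 4.490×10^8 Pa = 449.0 MPa
Total = 28.01 + 12.09 + 449.0 = 489.10 MPa

489 MPa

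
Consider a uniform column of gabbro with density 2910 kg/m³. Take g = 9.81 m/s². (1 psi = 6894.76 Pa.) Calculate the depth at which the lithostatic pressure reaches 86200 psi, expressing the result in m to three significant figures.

h = P/(ρg) = 86200 psi / (2910 kg/m³ × 9.81 m/s²) = 5.943×10^8 Pa / 28547 Pa/m = 20819 m

20800 m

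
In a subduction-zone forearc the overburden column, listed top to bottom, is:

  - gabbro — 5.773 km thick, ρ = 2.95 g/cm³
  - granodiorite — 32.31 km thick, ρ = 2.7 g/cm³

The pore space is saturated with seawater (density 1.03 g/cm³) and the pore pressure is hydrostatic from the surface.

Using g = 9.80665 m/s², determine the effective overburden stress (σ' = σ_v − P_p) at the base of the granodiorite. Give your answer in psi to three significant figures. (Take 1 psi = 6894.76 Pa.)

Overburden (lithostatic) stress σ_v:
gabbro: 2950 kg/m³ × 9.80665 m/s² × 5773 m = 1.670×10^8 Pa = 167.0 MPa
granodiorite: 2700 kg/m³ × 9.80665 m/s² × 32310 m = 8.555×10^8 Pa = 855.5 MPa
Total = 167.0 + 855.5 = 1022.5 MPa
Pore pressure P_p = 1030 kg/m³ × 9.80665 m/s² × 38083 m = 3.847×10^8 Pa = 384.7 MPa
Effective stress σ' = σ_v − P_p = 1023 − 384.7 = 637.84 MPa = 92511 psi

92500 psi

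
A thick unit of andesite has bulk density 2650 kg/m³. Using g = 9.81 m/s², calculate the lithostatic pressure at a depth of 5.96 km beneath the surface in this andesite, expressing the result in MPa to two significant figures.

andesite: 2650 kg/m³ × 9.81 m/s² × 5960 m = 1.549×10^8 Pa = 154.9 MPa

150 MPa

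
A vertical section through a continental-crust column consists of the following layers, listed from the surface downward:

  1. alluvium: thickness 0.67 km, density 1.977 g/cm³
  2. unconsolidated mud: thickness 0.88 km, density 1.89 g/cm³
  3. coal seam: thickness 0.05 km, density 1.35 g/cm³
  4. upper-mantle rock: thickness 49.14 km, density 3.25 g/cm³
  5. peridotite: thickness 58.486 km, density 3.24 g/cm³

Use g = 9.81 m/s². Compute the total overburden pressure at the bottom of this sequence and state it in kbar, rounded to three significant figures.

alluvium: 1977 kg/m³ × 9.81 m/s² × 670 m = 1.299×10^7 Pa = 0.1299 kbar
unconsolidated mud: 1890 kg/m³ × 9.81 m/s² × 880 m = 1.632×10^7 Pa = 0.1632 kbar
coal seam: 1350 kg/m³ × 9.81 m/s² × 50 m = 6.622×10^5 Pa = 6.622×10^-3 kbar
upper-mantle rock: 3250 kg/m³ × 9.81 m/s² × 49140 m = 1.567×10^9 Pa = 15.67 kbar
peridotite: 3240 kg/m³ × 9.81 m/s² × 58486 m = 1.859×10^9 Pa = 18.59 kbar
Total = 0.1299 + 0.1632 + 6.622×10^-3 + 15.67 + 18.59 = 34.556 kbar

34.6 kbar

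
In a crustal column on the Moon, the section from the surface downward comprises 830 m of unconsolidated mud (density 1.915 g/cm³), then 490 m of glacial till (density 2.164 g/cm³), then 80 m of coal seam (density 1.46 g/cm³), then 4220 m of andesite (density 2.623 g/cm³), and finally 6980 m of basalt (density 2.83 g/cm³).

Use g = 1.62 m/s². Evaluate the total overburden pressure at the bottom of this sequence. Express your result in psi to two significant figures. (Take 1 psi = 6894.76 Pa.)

unconsolidated mud: 1915 kg/m³ × 1.62 m/s² × 830 m = 2.575×10^6 Pa = 373.5 psi
glacial till: 2164 kg/m³ × 1.62 m/s² × 490 m = 1.718×10^6 Pa = 249.1 psi
coal seam: 1460 kg/m³ × 1.62 m/s² × 80 m = 1.892×10^5 Pa = 27.44 psi
andesite: 2623 kg/m³ × 1.62 m/s² × 4220 m = 1.793×10^7 Pa = 2601 psi
basalt: 2830 kg/m³ × 1.62 m/s² × 6980 m = 3.200×10^7 Pa = 4641 psi
Total = 373.5 + 249.1 + 27.44 + 2601 + 4641 = 7892.1 psi

7900 psi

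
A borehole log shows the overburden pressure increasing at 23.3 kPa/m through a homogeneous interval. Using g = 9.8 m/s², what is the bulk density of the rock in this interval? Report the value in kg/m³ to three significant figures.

2380 kg/m³

ρ = (dP/dz)/g = 23.3 kPa/m / 9.8 m/s² = 23300 Pa/m / 9.8 m/s² = 2377.6 kg/m³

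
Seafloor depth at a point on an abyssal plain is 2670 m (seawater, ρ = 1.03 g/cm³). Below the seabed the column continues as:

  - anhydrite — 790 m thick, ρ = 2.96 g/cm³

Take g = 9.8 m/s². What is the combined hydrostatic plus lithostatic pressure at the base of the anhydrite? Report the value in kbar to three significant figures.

seawater: 1030 kg/m³ × 9.8 m/s² × 2670 m = 2.695×10^7 Pa = 0.2695 kbar
anhydrite: 2960 kg/m³ × 9.8 m/s² × 790 m = 2.292×10^7 Pa = 0.2292 kbar
Total = 0.2695 + 0.2292 = 0.49867 kbar

0.499 kbar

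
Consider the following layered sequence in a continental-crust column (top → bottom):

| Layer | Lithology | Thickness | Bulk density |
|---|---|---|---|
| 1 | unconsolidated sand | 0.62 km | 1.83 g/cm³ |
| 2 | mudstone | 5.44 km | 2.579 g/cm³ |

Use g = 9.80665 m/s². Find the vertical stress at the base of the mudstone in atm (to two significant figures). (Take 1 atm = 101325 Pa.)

1500 atm

unconsolidated sand: 1830 kg/m³ × 9.80665 m/s² × 620 m = 1.113×10^7 Pa = 109.8 atm
mudstone: 2579 kg/m³ × 9.80665 m/s² × 5440 m = 1.376×10^8 Pa = 1358 atm
Total = 109.8 + 1358 = 1467.7 atm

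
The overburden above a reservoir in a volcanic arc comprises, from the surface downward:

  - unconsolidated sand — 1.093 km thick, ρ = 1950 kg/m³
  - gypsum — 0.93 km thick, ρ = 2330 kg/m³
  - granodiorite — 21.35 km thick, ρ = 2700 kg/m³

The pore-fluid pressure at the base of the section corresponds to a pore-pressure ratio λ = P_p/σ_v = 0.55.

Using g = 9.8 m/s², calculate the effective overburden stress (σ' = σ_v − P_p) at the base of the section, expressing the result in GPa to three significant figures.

Overburden (lithostatic) stress σ_v:
unconsolidated sand: 1950 kg/m³ × 9.8 m/s² × 1093 m = 2.089×10^7 Pa = 20.89 MPa
gypsum: 2330 kg/m³ × 9.8 m/s² × 930 m = 2.124×10^7 Pa = 21.24 MPa
granodiorite: 2700 kg/m³ × 9.8 m/s² × 21350 m = 5.649×10^8 Pa = 564.9 MPa
Total = 20.89 + 21.24 + 564.9 = 607.04 MPa
Pore pressure P_p = λ·σ_v = 0.55 × 607.0 MPa = 333.9 MPa
Effective stress σ' = σ_v − P_p = 607.0 − 333.9 = 273.17 MPa = 0.27317 GPa

0.273 GPa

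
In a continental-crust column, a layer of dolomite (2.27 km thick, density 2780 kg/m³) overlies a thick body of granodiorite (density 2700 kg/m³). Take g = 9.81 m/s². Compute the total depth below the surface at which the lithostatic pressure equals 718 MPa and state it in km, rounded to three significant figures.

Pressure at base of upper layers: 2780×9.81×2270 = 6.191×10^7 Pa = 61.91 MPa
Remaining pressure to be supplied by granodiorite: 7.180×10^8 − 6.191×10^7 = 6.561×10^8 Pa
Additional depth in granodiorite = 6.561×10^8 Pa / (2700 kg/m³ × 9.81 m/s²) = 24770 m
Total depth = 2270 m + 24770 m = 27040 m
= 27.040 km

27.0 km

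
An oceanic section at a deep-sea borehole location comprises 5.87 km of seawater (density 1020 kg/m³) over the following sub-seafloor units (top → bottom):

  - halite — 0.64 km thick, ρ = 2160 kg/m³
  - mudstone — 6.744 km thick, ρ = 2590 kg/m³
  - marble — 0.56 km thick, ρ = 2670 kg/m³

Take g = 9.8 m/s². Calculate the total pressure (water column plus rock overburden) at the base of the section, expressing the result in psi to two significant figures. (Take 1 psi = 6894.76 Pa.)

37000 psi

seawater: 1020 kg/m³ × 9.8 m/s² × 5870 m = 5.868×10^7 Pa = 8510 psi
halite: 2160 kg/m³ × 9.8 m/s² × 640 m = 1.355×10^7 Pa = 1965 psi
mudstone: 2590 kg/m³ × 9.8 m/s² × 6744 m = 1.712×10^8 Pa = 24827 psi
marble: 2670 kg/m³ × 9.8 m/s² × 560 m = 1.465×10^7 Pa = 2125 psi
Total = 8510 + 1965 + 24827 + 2125 = 37427 psi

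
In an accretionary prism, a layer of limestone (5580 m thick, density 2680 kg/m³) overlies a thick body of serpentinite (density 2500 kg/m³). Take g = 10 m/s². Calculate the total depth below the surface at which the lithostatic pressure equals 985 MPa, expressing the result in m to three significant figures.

Pressure at base of upper layers: 2680×10×5580 = 1.495×10^8 Pa = 149.5 MPa
Remaining pressure to be supplied by serpentinite: 9.850×10^8 − 1.495×10^8 = 8.355×10^8 Pa
Additional depth in serpentinite = 8.355×10^8 Pa / (2500 kg/m³ × 10 m/s²) = 33418 m
Total depth = 5580 m + 33418 m = 38998 m

39000 m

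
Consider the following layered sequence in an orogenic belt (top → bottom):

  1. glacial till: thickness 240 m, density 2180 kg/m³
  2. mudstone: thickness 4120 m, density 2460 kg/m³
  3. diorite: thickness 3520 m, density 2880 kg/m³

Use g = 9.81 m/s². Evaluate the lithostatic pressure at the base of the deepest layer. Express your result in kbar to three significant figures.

glacial till: 2180 kg/m³ × 9.81 m/s² × 240 m = 5.133×10^6 Pa = 0.05133 kbar
mudstone: 2460 kg/m³ × 9.81 m/s² × 4120 m = 9.943×10^7 Pa = 0.9943 kbar
diorite: 2880 kg/m³ × 9.81 m/s² × 3520 m = 9.945×10^7 Pa = 0.9945 kbar
Total = 0.05133 + 0.9943 + 0.9945 = 2.0401 kbar

2.04 kbar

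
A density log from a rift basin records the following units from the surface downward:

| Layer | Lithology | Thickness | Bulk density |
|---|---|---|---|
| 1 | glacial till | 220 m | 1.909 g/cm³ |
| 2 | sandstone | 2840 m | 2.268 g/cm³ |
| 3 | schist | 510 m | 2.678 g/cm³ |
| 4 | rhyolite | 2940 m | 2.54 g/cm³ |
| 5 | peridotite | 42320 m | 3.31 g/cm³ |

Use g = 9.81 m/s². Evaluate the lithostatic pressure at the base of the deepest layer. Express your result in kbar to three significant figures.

glacial till: 1909 kg/m³ × 9.81 m/s² × 220 m = 4.120×10^6 Pa = 0.04120 kbar
sandstone: 2268 kg/m³ × 9.81 m/s² × 2840 m = 6.319×10^7 Pa = 0.6319 kbar
schist: 2678 kg/m³ × 9.81 m/s² × 510 m = 1.340×10^7 Pa = 0.1340 kbar
rhyolite: 2540 kg/m³ × 9.81 m/s² × 2940 m = 7.326×10^7 Pa = 0.7326 kbar
peridotite: 3310 kg/m³ × 9.81 m/s² × 42320 m = 1.374×10^9 Pa = 13.74 kbar
Total = 0.04120 + 0.6319 + 0.1340 + 0.7326 + 13.74 = 15.281 kbar

15.3 kbar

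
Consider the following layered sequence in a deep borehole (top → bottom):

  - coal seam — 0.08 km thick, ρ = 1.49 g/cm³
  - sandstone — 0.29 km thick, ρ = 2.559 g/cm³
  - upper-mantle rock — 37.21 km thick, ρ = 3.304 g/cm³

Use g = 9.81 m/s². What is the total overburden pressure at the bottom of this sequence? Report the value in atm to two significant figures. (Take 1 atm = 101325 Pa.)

12000 atm

coal seam: 1490 kg/m³ × 9.81 m/s² × 80 m = 1.169×10^6 Pa = 11.54 atm
sandstone: 2559 kg/m³ × 9.81 m/s² × 290 m = 7.280×10^6 Pa = 71.85 atm
upper-mantle rock: 3304 kg/m³ × 9.81 m/s² × 37210 m = 1.206×10^9 Pa = 11903 atm
Total = 11.54 + 71.85 + 11903 = 11986 atm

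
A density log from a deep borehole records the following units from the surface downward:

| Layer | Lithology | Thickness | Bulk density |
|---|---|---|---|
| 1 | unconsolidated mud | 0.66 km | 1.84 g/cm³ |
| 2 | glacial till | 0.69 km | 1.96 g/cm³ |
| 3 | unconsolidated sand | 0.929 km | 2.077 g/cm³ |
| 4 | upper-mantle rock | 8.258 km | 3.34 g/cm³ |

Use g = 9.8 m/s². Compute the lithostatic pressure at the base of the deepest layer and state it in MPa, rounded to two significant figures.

310 MPa

unconsolidated mud: 1840 kg/m³ × 9.8 m/s² × 660 m = 1.190×10^7 Pa = 11.90 MPa
glacial till: 1960 kg/m³ × 9.8 m/s² × 690 m = 1.325×10^7 Pa = 13.25 MPa
unconsolidated sand: 2077 kg/m³ × 9.8 m/s² × 929 m = 1.891×10^7 Pa = 18.91 MPa
upper-mantle rock: 3340 kg/m³ × 9.8 m/s² × 8258 m = 2.703×10^8 Pa = 270.3 MPa
Total = 11.90 + 13.25 + 18.91 + 270.3 = 314.36 MPa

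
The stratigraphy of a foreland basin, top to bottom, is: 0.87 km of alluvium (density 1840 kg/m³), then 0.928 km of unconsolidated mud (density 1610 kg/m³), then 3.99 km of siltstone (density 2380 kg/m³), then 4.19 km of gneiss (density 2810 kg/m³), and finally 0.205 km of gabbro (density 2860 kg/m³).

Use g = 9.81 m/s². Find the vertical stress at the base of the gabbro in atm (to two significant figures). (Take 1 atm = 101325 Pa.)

alluvium: 1840 kg/m³ × 9.81 m/s² × 870 m = 1.570×10^7 Pa = 155.0 atm
unconsolidated mud: 1610 kg/m³ × 9.81 m/s² × 928 m = 1.466×10^7 Pa = 144.7 atm
siltstone: 2380 kg/m³ × 9.81 m/s² × 3990 m = 9.316×10^7 Pa = 919.4 atm
gneiss: 2810 kg/m³ × 9.81 m/s² × 4190 m = 1.155×10^8 Pa = 1140 atm
gabbro: 2860 kg/m³ × 9.81 m/s² × 205 m = 5.752×10^6 Pa = 56.76 atm
Total = 155.0 + 144.7 + 919.4 + 1140 + 56.76 = 2415.7 atm

2400 atm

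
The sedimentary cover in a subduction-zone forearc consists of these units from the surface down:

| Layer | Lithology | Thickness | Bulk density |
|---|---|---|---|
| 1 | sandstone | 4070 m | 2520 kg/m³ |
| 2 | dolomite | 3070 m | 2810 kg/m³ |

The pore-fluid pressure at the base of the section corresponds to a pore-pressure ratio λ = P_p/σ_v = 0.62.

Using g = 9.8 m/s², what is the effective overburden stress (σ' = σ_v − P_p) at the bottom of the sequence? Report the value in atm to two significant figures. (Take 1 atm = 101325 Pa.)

690 atm

Overburden (lithostatic) stress σ_v:
sandstone: 2520 kg/m³ × 9.8 m/s² × 4070 m = 1.005×10^8 Pa = 100.5 MPa
dolomite: 2810 kg/m³ × 9.8 m/s² × 3070 m = 8.454×10^7 Pa = 84.54 MPa
Total = 100.5 + 84.54 = 185.05 MPa
Pore pressure P_p = λ·σ_v = 0.62 × 185.1 MPa = 114.7 MPa
Effective stress σ' = σ_v − P_p = 185.1 − 114.7 = 70.321 MPa = 694.01 atm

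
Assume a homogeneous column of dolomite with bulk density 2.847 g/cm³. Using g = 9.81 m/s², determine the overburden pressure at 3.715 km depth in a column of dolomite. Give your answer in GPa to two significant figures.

0.10 GPa

dolomite: 2847 kg/m³ × 9.81 m/s² × 3715 m = 1.038×10^8 Pa = 0.1038 GPa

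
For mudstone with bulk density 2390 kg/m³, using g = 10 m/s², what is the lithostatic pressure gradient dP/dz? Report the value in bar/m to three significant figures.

dP/dz = ρg = 2390 kg/m³ × 10 m/s² = 23900 Pa/m
= 23900 Pa/m × (1 bar/m / 1.0000×10^5 Pa/m) = 0.23900 bar/m

0.239 bar/m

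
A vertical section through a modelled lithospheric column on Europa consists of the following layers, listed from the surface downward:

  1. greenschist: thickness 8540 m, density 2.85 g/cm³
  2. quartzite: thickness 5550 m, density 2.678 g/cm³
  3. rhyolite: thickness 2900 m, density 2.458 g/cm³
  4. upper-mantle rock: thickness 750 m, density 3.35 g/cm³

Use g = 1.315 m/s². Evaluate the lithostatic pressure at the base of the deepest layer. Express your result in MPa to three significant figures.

greenschist: 2850 kg/m³ × 1.315 m/s² × 8540 m = 3.201×10^7 Pa = 32.01 MPa
quartzite: 2678 kg/m³ × 1.315 m/s² × 5550 m = 1.954×10^7 Pa = 19.54 MPa
rhyolite: 2458 kg/m³ × 1.315 m/s² × 2900 m = 9.374×10^6 Pa = 9.374 MPa
upper-mantle rock: 3350 kg/m³ × 1.315 m/s² × 750 m = 3.304×10^6 Pa = 3.304 MPa
Total = 32.01 + 19.54 + 9.374 + 3.304 = 64.228 MPa

64.2 MPa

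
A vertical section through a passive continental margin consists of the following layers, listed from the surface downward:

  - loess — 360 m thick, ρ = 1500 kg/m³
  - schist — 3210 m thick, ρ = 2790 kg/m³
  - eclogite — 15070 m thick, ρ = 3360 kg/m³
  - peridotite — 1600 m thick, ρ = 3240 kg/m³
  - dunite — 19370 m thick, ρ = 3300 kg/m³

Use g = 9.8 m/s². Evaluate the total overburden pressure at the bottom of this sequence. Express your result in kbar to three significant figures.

12.7 kbar

loess: 1500 kg/m³ × 9.8 m/s² × 360 m = 5.292×10^6 Pa = 0.05292 kbar
schist: 2790 kg/m³ × 9.8 m/s² × 3210 m = 8.777×10^7 Pa = 0.8777 kbar
eclogite: 3360 kg/m³ × 9.8 m/s² × 15070 m = 4.962×10^8 Pa = 4.962 kbar
peridotite: 3240 kg/m³ × 9.8 m/s² × 1600 m = 5.080×10^7 Pa = 0.5080 kbar
dunite: 3300 kg/m³ × 9.8 m/s² × 19370 m = 6.264×10^8 Pa = 6.264 kbar
Total = 0.05292 + 0.8777 + 4.962 + 0.5080 + 6.264 = 12.665 kbar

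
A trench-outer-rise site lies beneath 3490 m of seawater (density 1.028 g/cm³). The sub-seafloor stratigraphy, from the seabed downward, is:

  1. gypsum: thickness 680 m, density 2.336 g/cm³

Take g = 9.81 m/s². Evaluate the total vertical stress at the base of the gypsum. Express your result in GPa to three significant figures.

0.0508 GPa

seawater: 1028 kg/m³ × 9.81 m/s² × 3490 m = 3.520×10^7 Pa = 0.03520 GPa
gypsum: 2336 kg/m³ × 9.81 m/s² × 680 m = 1.558×10^7 Pa = 0.01558 GPa
Total = 0.03520 + 0.01558 = 0.050779 GPa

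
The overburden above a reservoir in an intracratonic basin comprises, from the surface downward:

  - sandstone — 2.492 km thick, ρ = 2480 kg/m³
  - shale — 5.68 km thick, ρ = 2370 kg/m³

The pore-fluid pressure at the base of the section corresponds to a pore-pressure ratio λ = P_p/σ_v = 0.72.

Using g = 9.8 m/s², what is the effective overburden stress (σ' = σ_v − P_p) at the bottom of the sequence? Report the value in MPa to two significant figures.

Overburden (lithostatic) stress σ_v:
sandstone: 2480 kg/m³ × 9.8 m/s² × 2492 m = 6.057×10^7 Pa = 60.57 MPa
shale: 2370 kg/m³ × 9.8 m/s² × 5680 m = 1.319×10^8 Pa = 131.9 MPa
Total = 60.57 + 131.9 = 192.49 MPa
Pore pressure P_p = λ·σ_v = 0.72 × 192.5 MPa = 138.6 MPa
Effective stress σ' = σ_v − P_p = 192.5 − 138.6 = 53.897 MPa

54 MPa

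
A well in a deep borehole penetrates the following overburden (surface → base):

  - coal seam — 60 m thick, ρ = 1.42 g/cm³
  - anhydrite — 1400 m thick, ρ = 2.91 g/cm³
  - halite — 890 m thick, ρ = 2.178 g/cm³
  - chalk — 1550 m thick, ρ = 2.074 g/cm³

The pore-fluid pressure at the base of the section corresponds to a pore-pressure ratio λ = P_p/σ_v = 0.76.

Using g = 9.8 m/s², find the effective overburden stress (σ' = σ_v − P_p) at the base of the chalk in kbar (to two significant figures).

0.22 kbar

Overburden (lithostatic) stress σ_v:
coal seam: 1420 kg/m³ × 9.8 m/s² × 60 m = 8.350×10^5 Pa = 0.8350 MPa
anhydrite: 2910 kg/m³ × 9.8 m/s² × 1400 m = 3.993×10^7 Pa = 39.93 MPa
halite: 2178 kg/m³ × 9.8 m/s² × 890 m = 1.900×10^7 Pa = 19.00 MPa
chalk: 2074 kg/m³ × 9.8 m/s² × 1550 m = 3.150×10^7 Pa = 31.50 MPa
Total = 0.8350 + 39.93 + 19.00 + 31.50 = 91.261 MPa
Pore pressure P_p = λ·σ_v = 0.76 × 91.26 MPa = 69.36 MPa
Effective stress σ' = σ_v − P_p = 91.26 − 69.36 = 21.903 MPa = 0.21903 kbar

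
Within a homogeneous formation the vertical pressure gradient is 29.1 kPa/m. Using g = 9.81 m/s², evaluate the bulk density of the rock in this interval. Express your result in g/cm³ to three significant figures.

ρ = (dP/dz)/g = 29.1 kPa/m / 9.81 m/s² = 29100 Pa/m / 9.81 m/s² = 2966.4 kg/m³
= 2.966 g/cm³

2.97 g/cm³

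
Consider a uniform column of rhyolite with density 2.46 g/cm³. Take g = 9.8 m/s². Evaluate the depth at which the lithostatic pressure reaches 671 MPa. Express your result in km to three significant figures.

h = P/(ρg) = 671 MPa / (2460 kg/m³ × 9.8 m/s²) = 6.710×10^8 Pa / 24108 Pa/m = 27833 m
= 27.833 km

27.8 km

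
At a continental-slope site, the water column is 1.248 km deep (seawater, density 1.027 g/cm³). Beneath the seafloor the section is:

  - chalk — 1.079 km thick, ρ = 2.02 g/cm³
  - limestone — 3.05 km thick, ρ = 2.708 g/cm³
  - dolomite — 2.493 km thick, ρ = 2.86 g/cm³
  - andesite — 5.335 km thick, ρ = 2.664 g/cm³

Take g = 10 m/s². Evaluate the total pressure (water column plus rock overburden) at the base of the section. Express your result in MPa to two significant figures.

330 MPa

seawater: 1027 kg/m³ × 10 m/s² × 1248 m = 1.282×10^7 Pa = 12.82 MPa
chalk: 2020 kg/m³ × 10 m/s² × 1079 m = 2.180×10^7 Pa = 21.80 MPa
limestone: 2708 kg/m³ × 10 m/s² × 3050 m = 8.259×10^7 Pa = 82.59 MPa
dolomite: 2860 kg/m³ × 10 m/s² × 2493 m = 7.130×10^7 Pa = 71.30 MPa
andesite: 2664 kg/m³ × 10 m/s² × 5335 m = 1.421×10^8 Pa = 142.1 MPa
Total = 12.82 + 21.80 + 82.59 + 71.30 + 142.1 = 330.63 MPa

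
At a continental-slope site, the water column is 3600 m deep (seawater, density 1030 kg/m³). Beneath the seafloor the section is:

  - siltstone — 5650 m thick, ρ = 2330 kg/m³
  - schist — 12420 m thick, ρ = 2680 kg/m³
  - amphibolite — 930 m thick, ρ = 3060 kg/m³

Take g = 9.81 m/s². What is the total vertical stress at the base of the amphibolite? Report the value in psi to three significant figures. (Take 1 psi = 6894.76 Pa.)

seawater: 1030 kg/m³ × 9.81 m/s² × 3600 m = 3.638×10^7 Pa = 5276 psi
siltstone: 2330 kg/m³ × 9.81 m/s² × 5650 m = 1.291×10^8 Pa = 18731 psi
schist: 2680 kg/m³ × 9.81 m/s² × 12420 m = 3.265×10^8 Pa = 47359 psi
amphibolite: 3060 kg/m³ × 9.81 m/s² × 930 m = 2.792×10^7 Pa = 4049 psi
Total = 5276 + 18731 + 47359 + 4049 = 75415 psi

75400 psi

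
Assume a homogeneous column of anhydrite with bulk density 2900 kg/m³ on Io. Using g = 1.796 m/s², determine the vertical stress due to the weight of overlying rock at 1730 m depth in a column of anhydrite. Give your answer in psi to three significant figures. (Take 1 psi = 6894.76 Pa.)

1310 psi

anhydrite: 2900 kg/m³ × 1.796 m/s² × 1730 m = 9.011×10^6 Pa = 1307 psi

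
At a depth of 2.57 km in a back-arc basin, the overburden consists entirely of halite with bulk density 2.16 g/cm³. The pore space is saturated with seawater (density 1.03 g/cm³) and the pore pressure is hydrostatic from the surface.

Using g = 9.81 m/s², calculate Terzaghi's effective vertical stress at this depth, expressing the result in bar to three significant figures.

Overburden (lithostatic) stress σ_v:
halite: 2160 kg/m³ × 9.81 m/s² × 2570 m = 5.446×10^7 Pa = 54.46 MPa
Pore pressure P_p = 1030 kg/m³ × 9.81 m/s² × 2570 m = 2.597×10^7 Pa = 25.97 MPa
Effective stress σ' = σ_v − P_p = 54.46 − 25.97 = 28.489 MPa = 284.89 bar

285 bar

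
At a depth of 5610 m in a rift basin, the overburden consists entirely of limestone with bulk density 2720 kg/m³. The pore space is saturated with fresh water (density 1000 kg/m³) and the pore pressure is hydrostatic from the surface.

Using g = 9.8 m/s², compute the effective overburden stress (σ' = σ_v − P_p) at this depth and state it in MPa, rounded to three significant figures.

Overburden (lithostatic) stress σ_v:
limestone: 2720 kg/m³ × 9.8 m/s² × 5610 m = 1.495×10^8 Pa = 149.5 MPa
Pore pressure P_p = 1000 kg/m³ × 9.8 m/s² × 5610 m = 5.498×10^7 Pa = 54.98 MPa
Effective stress σ' = σ_v − P_p = 149.5 − 54.98 = 94.562 MPa

94.6 MPa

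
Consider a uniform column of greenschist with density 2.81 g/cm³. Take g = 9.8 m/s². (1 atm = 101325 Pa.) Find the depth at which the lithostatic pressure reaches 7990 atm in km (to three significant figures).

29.4 km

h = P/(ρg) = 7990 atm / (2810 kg/m³ × 9.8 m/s²) = 8.096×10^8 Pa / 27538 Pa/m = 29399 m
= 29.399 km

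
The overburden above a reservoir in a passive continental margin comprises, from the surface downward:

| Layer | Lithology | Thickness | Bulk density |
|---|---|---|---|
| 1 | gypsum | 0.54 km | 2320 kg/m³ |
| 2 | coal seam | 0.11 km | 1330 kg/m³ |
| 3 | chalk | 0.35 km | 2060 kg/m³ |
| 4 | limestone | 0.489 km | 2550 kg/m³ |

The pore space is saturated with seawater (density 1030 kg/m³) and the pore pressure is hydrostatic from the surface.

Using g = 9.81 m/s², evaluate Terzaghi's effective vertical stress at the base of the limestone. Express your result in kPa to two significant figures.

18000 kPa

Overburden (lithostatic) stress σ_v:
gypsum: 2320 kg/m³ × 9.81 m/s² × 540 m = 1.229×10^7 Pa = 12.29 MPa
coal seam: 1330 kg/m³ × 9.81 m/s² × 110 m = 1.435×10^6 Pa = 1.435 MPa
chalk: 2060 kg/m³ × 9.81 m/s² × 350 m = 7.073×10^6 Pa = 7.073 MPa
limestone: 2550 kg/m³ × 9.81 m/s² × 489 m = 1.223×10^7 Pa = 12.23 MPa
Total = 12.29 + 1.435 + 7.073 + 12.23 = 33.031 MPa
Pore pressure P_p = 1030 kg/m³ × 9.81 m/s² × 1489 m = 1.505×10^7 Pa = 15.05 MPa
Effective stress σ' = σ_v − P_p = 33.03 − 15.05 = 17.985 MPa = 17985 kPa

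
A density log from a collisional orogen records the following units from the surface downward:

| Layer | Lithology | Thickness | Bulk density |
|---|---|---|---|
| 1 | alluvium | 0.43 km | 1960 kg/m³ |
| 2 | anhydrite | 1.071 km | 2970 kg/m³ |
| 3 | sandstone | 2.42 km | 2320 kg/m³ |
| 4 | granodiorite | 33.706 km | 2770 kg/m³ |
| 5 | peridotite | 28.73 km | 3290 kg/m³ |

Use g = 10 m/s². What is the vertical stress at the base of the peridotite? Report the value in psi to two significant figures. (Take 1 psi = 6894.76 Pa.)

alluvium: 1960 kg/m³ × 10 m/s² × 430 m = 8.428×10^6 Pa = 1222 psi
anhydrite: 2970 kg/m³ × 10 m/s² × 1071 m = 3.181×10^7 Pa = 4613 psi
sandstone: 2320 kg/m³ × 10 m/s² × 2420 m = 5.614×10^7 Pa = 8143 psi
granodiorite: 2770 kg/m³ × 10 m/s² × 33706 m = 9.337×10^8 Pa = 1.354×10^5 psi
peridotite: 3290 kg/m³ × 10 m/s² × 28730 m = 9.452×10^8 Pa = 1.371×10^5 psi
Total = 1222 + 4613 + 8143 + 1.354×10^5 + 1.371×10^5 = 2.8649×10^5 psi

290000 psi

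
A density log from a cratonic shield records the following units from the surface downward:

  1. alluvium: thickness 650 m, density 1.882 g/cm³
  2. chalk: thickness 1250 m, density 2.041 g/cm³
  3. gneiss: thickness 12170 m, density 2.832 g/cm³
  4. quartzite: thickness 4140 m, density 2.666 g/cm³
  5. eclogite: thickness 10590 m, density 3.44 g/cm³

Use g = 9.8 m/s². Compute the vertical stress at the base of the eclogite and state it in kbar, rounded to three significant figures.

alluvium: 1882 kg/m³ × 9.8 m/s² × 650 m = 1.199×10^7 Pa = 0.1199 kbar
chalk: 2041 kg/m³ × 9.8 m/s² × 1250 m = 2.500×10^7 Pa = 0.2500 kbar
gneiss: 2832 kg/m³ × 9.8 m/s² × 12170 m = 3.378×10^8 Pa = 3.378 kbar
quartzite: 2666 kg/m³ × 9.8 m/s² × 4140 m = 1.082×10^8 Pa = 1.082 kbar
eclogite: 3440 kg/m³ × 9.8 m/s² × 10590 m = 3.570×10^8 Pa = 3.570 kbar
Total = 0.1199 + 0.2500 + 3.378 + 1.082 + 3.570 = 8.3993 kbar

8.40 kbar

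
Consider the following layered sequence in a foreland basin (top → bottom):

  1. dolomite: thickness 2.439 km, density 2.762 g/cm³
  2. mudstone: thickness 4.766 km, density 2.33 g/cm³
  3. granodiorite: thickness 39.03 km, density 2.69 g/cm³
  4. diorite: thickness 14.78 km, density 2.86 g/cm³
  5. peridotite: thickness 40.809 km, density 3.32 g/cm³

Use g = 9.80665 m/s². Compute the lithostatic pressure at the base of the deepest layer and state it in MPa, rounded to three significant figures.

2950 MPa

dolomite: 2762 kg/m³ × 9.80665 m/s² × 2439 m = 6.606×10^7 Pa = 66.06 MPa
mudstone: 2330 kg/m³ × 9.80665 m/s² × 4766 m = 1.089×10^8 Pa = 108.9 MPa
granodiorite: 2690 kg/m³ × 9.80665 m/s² × 39030 m = 1.030×10^9 Pa = 1030 MPa
diorite: 2860 kg/m³ × 9.80665 m/s² × 14780 m = 4.145×10^8 Pa = 414.5 MPa
peridotite: 3320 kg/m³ × 9.80665 m/s² × 40809 m = 1.329×10^9 Pa = 1329 MPa
Total = 66.06 + 108.9 + 1030 + 414.5 + 1329 = 2947.8 MPa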